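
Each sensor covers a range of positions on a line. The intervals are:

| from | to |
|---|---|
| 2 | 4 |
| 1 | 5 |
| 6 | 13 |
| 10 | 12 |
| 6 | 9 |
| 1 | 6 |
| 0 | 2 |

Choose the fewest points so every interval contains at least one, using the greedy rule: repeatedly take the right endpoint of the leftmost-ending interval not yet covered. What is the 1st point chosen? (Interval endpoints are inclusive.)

2

By right end: [0,2]  [2,4]  [1,5]  [1,6]  [6,9]  [10,12]  [6,13]
[0,2] uncovered → point at 2; [6,9] uncovered → point at 9; [10,12] uncovered → point at 12.
Points: 2, 9, 12 (3 total).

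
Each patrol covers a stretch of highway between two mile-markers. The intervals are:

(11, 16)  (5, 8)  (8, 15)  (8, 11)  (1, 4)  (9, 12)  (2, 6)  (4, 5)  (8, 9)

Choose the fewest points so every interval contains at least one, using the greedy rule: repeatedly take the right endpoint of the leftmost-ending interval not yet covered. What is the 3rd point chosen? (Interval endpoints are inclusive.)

12

Process intervals by earliest right end; each time one isn't hit yet, stab at its right endpoint.
By right end: [1,4]  [4,5]  [2,6]  [5,8]  [8,9]  [8,11]  [9,12]  [8,15]  [11,16]
[1,4] uncovered → point at 4; [5,8] uncovered → point at 8; [9,12] uncovered → point at 12.
Points: 4, 8, 12 (3 total).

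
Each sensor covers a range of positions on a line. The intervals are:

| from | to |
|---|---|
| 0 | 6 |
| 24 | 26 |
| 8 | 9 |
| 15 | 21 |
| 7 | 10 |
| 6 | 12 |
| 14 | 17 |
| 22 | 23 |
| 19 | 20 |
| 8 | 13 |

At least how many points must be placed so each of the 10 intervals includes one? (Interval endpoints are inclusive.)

By right end: [0,6]  [8,9]  [7,10]  [6,12]  [8,13]  [14,17]  [19,20]  [15,21]  [22,23]  [24,26]
[0,6] uncovered → point at 6; [8,9] uncovered → point at 9; [14,17] uncovered → point at 17; [19,20] uncovered → point at 20; [22,23] uncovered → point at 23; [24,26] uncovered → point at 26.
Points: 6, 9, 17, 20, 23, 26 (6 total).

6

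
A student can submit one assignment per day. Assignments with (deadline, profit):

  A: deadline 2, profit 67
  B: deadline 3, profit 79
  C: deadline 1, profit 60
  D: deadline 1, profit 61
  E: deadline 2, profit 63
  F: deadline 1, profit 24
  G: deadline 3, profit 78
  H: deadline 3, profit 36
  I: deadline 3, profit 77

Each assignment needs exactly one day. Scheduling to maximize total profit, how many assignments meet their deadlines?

3

By profit: B(d3,79), G(d3,78), I(d3,77), A(d2,67), E(d2,63), D(d1,61), C(d1,60), H(d3,36), F(d1,24)
B→slot 3; G→slot 2; I→slot 1; A skipped; E skipped; D skipped; C skipped; H skipped; F skipped.
3 of 9 scheduled.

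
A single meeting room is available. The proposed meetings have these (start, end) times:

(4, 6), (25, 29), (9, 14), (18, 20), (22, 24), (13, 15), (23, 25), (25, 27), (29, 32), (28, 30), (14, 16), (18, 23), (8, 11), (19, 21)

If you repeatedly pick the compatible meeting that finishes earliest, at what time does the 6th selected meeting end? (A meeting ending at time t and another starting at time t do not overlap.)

27

Sorted by end: (4,6)  (8,11)  (9,14)  (13,15)  (14,16)  (18,20)  (19,21)  (18,23)  (22,24)  (23,25)  (25,27)  (25,29)  (28,30)  (29,32)
take (4,6); take (8,11); take (13,15); skip (14,16); take (18,20); take (22,24); take (25,27); skip (25,29); take (28,30).
Selected: (4,6) (8,11) (13,15) (18,20) (22,24) (25,27) (28,30)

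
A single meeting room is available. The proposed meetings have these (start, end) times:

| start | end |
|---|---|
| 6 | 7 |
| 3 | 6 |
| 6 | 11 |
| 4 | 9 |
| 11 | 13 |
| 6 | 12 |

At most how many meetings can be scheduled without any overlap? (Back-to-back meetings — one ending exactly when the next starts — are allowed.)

3

Greedy by earliest finish: after sorting by end time, pick each interval compatible with the last pick.
Sorted by end: (3,6)  (6,7)  (4,9)  (6,11)  (6,12)  (11,13)
take (3,6); take (6,7); skip (6,12); take (11,13).
Selected 3 meetings.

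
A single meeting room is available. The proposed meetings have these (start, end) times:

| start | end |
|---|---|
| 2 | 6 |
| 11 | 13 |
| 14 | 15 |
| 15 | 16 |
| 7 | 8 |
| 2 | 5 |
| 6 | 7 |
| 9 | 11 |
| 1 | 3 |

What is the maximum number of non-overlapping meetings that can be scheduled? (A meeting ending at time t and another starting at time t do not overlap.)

Sorted by end: (1,3)  (2,5)  (2,6)  (6,7)  (7,8)  (9,11)  (11,13)  (14,15)  (15,16)
take (1,3); skip (2,5); take (6,7); take (7,8); take (9,11); take (11,13); take (14,15); take (15,16).
Selected 7 meetings.

7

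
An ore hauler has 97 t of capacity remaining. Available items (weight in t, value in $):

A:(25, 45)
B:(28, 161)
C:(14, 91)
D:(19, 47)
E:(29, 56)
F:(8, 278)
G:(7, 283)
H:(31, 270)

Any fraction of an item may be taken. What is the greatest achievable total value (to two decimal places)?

Sort by value per unit weight and fill in that order.
Ratios (sorted): G 40.43, F 34.75, H 8.71, C 6.50, B 5.75, D 2.47, E 1.93, A 1.80
take G (7 @ 283); take F (8 @ 278); take H (31 @ 270); take C (14 @ 91); take B (28 @ 161); take 9/19 of D → 22.26. Capacity used 97/97.
Total value = 1105.26

1105.26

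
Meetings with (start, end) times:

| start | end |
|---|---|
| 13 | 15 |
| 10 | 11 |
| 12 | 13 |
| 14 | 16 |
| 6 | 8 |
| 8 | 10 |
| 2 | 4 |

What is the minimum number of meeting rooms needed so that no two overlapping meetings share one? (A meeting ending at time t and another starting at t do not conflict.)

2

starts: [2, 6, 8, 10, 12, 13, 14]
ends:   [4, 8, 10, 11, 13, 15, 16]
s2→1 e4→0 s6→1 e8→0 s8→1 e10→0 s10→1 e11→0 s12→1 e13→0 s13→1 s14→2  — peak 2.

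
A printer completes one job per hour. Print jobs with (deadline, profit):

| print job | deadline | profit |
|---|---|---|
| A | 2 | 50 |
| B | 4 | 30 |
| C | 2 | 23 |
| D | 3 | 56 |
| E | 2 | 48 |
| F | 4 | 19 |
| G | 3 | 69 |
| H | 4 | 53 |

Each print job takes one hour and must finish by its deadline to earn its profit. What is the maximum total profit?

228

Take jobs in profit order; each goes to the latest open slot no later than its deadline.
By profit: G(d3,69), D(d3,56), H(d4,53), A(d2,50), E(d2,48), B(d4,30), C(d2,23), F(d4,19)
G→slot 3; D→slot 2; H→slot 4; A→slot 1; E skipped; B skipped; C skipped; F skipped.
Profit = 50 + 56 + 69 + 53 = 228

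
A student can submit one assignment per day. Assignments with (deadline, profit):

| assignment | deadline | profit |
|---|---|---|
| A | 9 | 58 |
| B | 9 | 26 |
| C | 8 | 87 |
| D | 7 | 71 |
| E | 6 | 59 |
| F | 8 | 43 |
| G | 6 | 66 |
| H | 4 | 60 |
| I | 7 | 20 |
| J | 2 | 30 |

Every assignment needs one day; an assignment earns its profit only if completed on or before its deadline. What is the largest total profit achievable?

Profit order: C=87 D=71 G=66 H=60 E=59 A=58 F=43 J=30 B=26 I=20
Assign: C→slot 8, D→slot 7, G→slot 6, H→slot 4, E→slot 5, A→slot 9, F→slot 3, J→slot 2, B→slot 1, I skipped.
Slots: [1:B] [2:J] [3:F] [4:H] [5:E] [6:G] [7:D] [8:C] [9:A]
Profit = 26 + 30 + 43 + 60 + 59 + 66 + 71 + 87 + 58 = 500

500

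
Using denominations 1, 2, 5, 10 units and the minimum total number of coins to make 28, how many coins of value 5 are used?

1

Use the largest denomination that fits, subtract, and repeat.
28 = 2×10 + 1×5 + 1×2 + 1×1
Count of 5: 1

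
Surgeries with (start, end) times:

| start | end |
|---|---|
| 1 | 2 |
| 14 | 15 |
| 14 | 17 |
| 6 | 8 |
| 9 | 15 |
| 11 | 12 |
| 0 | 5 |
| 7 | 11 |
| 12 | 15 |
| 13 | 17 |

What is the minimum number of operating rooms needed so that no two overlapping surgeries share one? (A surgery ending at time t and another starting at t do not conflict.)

5

The answer is the maximum number of intervals overlapping at any instant.
starts: [0, 1, 6, 7, 9, 11, 12, 13, 14, 14]
ends:   [2, 5, 8, 11, 12, 15, 15, 15, 17, 17]
s0→1 s1→2 e2→1 e5→0 s6→1 s7→2 e8→1 s9→2 e11→1 s11→2 e12→1 s12→2 s13→3 s14→4 s14→5  — peak 5.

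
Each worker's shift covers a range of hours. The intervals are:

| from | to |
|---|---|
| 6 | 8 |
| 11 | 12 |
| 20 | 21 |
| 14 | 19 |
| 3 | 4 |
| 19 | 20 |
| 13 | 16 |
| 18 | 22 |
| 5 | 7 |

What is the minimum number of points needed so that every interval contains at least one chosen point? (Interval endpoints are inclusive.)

Process intervals by earliest right end; each time one isn't hit yet, stab at its right endpoint.
By right end: [3,4]  [5,7]  [6,8]  [11,12]  [13,16]  [14,19]  [19,20]  [20,21]  [18,22]
[3,4] uncovered → point at 4; [5,7] uncovered → point at 7; [11,12] uncovered → point at 12; [13,16] uncovered → point at 16; [19,20] uncovered → point at 20.
Points: 4, 7, 12, 16, 20 (5 total).

5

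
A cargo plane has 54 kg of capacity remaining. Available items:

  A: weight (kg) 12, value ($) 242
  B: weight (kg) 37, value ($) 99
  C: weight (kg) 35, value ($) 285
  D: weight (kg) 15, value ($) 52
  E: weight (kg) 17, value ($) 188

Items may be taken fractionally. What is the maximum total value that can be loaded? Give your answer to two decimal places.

633.57

Sort by value per unit weight and fill in that order.
Ratios (sorted): A 20.17, E 11.06, C 8.14, D 3.47, B 2.68
take A (12 @ 242); take E (17 @ 188); take 25/35 of C → 203.57. Capacity used 54/54.
Total value = 633.57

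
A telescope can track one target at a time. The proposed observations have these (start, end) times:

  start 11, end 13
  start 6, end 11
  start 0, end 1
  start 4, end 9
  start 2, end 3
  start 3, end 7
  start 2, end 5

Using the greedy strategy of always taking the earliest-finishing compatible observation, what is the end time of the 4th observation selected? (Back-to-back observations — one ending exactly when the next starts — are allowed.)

Order by finish time; keep every interval that doesn't clash with the previous kept one.
By end time: (0,1), (2,3), (2,5), (3,7), (4,9), (6,11), (11,13).
Pick (0,1); next start ≥ 1 → (2,3); next start ≥ 3 → (3,7); next start ≥ 7 → (11,13).
Selected: (0,1) (2,3) (3,7) (11,13)

13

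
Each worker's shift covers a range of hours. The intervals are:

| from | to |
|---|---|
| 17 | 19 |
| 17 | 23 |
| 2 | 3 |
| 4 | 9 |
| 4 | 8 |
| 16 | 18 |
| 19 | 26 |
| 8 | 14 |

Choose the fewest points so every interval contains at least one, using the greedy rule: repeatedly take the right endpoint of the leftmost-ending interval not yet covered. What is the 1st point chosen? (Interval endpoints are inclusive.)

Process intervals by earliest right end; each time one isn't hit yet, stab at its right endpoint.
By right end: [2,3]  [4,8]  [4,9]  [8,14]  [16,18]  [17,19]  [17,23]  [19,26]
[2,3] uncovered → point at 3; [4,8] uncovered → point at 8; [16,18] uncovered → point at 18; [19,26] uncovered → point at 26.
Points: 3, 8, 18, 26 (4 total).

3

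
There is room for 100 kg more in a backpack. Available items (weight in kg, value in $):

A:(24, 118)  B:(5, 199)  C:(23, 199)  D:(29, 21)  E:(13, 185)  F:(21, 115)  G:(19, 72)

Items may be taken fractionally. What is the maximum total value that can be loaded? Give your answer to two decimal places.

869.05

Ratios (sorted): B 39.80, E 14.23, C 8.65, F 5.48, A 4.92, G 3.79, D 0.72
take B (5 @ 199); take E (13 @ 185); take C (23 @ 199); take F (21 @ 115); take A (24 @ 118); take 14/19 of G → 53.05. Capacity used 100/100.
Total value = 869.05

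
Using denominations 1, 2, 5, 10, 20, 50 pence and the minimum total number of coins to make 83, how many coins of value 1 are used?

1

83 = 1×50 + 1×20 + 1×10 + 1×2 + 1×1
Count of 1: 1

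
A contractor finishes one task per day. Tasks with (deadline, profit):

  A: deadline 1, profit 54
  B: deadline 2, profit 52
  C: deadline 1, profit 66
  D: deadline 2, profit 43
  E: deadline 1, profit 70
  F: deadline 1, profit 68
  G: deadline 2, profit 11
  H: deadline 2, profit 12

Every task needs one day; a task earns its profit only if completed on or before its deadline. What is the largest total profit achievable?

122

Take jobs in profit order; each goes to the latest open slot no later than its deadline.
Profit order: E=70 F=68 C=66 A=54 B=52 D=43 H=12 G=11
Assign: E→slot 1, F skipped, C skipped, A skipped, B→slot 2, D skipped, H skipped, G skipped.
Slots: [1:E] [2:B]
Profit = 70 + 52 = 122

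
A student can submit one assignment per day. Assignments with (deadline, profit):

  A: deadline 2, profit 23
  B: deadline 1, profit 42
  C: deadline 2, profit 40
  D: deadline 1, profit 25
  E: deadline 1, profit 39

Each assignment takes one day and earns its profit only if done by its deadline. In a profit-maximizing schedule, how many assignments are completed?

2

Take jobs in profit order; each goes to the latest open slot no later than its deadline.
Profit order: B=42 C=40 E=39 D=25 A=23
Assign: B→slot 1, C→slot 2, E skipped, D skipped, A skipped.
Slots: [1:B] [2:C]
2 of 5 scheduled.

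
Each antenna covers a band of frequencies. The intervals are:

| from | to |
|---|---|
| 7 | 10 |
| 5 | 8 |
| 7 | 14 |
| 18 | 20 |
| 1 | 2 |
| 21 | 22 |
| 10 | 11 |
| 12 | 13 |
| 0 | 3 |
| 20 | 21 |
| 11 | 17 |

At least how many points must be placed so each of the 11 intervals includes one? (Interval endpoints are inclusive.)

Process intervals by earliest right end; each time one isn't hit yet, stab at its right endpoint.
Sorted: [1,2] [0,3] [5,8] [7,10] [10,11] [12,13] [7,14] [11,17] [18,20] [20,21] [21,22]
{[1,2],[0,3]} hit by 2; {[5,8],[7,10]} hit by 8; {[10,11]} hit by 11; {[12,13],[7,14],[11,17]} hit by 13; {[18,20],[20,21]} hit by 20; {[21,22]} hit by 22.
Points: 2, 8, 11, 13, 20, 22 (6 total).

6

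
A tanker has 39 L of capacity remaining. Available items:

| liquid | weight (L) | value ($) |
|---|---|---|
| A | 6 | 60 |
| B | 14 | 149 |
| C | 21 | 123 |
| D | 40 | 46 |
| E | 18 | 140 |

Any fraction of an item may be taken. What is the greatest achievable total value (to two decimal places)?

354.86

Order: B (149/14=10.64) > A (60/6=10.00) > E (140/18=7.78) > C (123/21=5.86) > D (46/40=1.15)
Fill: take B (14 @ 149) → take A (6 @ 60) → take E (18 @ 140) → take 1/21 of C → 5.86; 39/39 used.
Total value = 354.86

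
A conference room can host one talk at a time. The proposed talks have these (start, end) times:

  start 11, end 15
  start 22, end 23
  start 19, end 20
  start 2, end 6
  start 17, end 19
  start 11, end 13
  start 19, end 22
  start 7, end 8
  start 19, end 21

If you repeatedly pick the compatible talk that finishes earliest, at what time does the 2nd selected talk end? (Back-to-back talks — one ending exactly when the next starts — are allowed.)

8

Order by finish time; keep every interval that doesn't clash with the previous kept one.
By end time: (2,6), (7,8), (11,13), (11,15), (17,19), (19,20), (19,21), (19,22), (22,23).
Pick (2,6); next start ≥ 6 → (7,8); next start ≥ 8 → (11,13); next start ≥ 13 → (17,19); next start ≥ 19 → (19,20); next start ≥ 20 → (22,23).
Selected: (2,6) (7,8) (11,13) (17,19) (19,20) (22,23)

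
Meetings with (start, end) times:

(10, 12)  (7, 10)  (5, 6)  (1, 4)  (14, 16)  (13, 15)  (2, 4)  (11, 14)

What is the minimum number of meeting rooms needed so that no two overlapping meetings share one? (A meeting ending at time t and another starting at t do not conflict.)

2

Count concurrent intervals with a sweep; the peak is the room count.
Events (time:±→running): 1:+→1 2:+→2 … peak 2.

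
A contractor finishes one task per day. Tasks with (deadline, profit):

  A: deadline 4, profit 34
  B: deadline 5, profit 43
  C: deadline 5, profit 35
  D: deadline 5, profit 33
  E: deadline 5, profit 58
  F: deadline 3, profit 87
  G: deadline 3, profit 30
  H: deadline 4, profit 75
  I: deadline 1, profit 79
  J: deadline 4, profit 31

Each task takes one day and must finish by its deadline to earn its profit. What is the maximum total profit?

342

Sort by profit descending; place each in the latest free slot ≤ its deadline.
By profit: F(d3,87), I(d1,79), H(d4,75), E(d5,58), B(d5,43), C(d5,35), A(d4,34), D(d5,33), J(d4,31), G(d3,30)
F→slot 3; I→slot 1; H→slot 4; E→slot 5; B→slot 2; C skipped; A skipped; D skipped; J skipped; G skipped.
Profit = 79 + 43 + 87 + 75 + 58 = 342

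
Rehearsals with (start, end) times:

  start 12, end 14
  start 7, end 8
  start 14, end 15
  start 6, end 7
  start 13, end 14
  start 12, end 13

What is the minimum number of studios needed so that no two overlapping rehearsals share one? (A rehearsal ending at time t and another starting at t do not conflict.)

2

Events (time:±→running): 6:+→1 7:-→0 7:+→1 8:-→0 12:+→1 12:+→2 … peak 2.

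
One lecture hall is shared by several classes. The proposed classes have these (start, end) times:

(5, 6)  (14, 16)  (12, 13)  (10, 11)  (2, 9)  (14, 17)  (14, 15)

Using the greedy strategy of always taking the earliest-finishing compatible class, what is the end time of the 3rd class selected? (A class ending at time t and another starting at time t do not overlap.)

13

By end time: (5,6), (2,9), (10,11), (12,13), (14,15), (14,16), (14,17).
Pick (5,6); next start ≥ 6 → (10,11); next start ≥ 11 → (12,13); next start ≥ 13 → (14,15).
Selected: (5,6) (10,11) (12,13) (14,15)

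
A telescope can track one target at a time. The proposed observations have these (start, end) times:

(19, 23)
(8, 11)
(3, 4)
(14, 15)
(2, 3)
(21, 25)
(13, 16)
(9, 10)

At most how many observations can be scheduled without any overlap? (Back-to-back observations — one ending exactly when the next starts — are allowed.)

5

Greedy by earliest finish: after sorting by end time, pick each interval compatible with the last pick.
Sorted by end: (2,3)  (3,4)  (9,10)  (8,11)  (14,15)  (13,16)  (19,23)  (21,25)
take (2,3); take (3,4); take (9,10); take (14,15); skip (13,16); take (19,23).
Selected 5 observations.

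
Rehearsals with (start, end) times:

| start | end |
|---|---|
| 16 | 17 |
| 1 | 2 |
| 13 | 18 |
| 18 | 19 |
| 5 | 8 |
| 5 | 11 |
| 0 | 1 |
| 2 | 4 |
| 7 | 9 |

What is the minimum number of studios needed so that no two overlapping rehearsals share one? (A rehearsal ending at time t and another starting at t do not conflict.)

The answer is the maximum number of intervals overlapping at any instant.
starts: [0, 1, 2, 5, 5, 7, 13, 16, 18]
ends:   [1, 2, 4, 8, 9, 11, 17, 18, 19]
s0→1 e1→0 s1→1 e2→0 s2→1 e4→0 s5→1 s5→2 s7→3  — peak 3.

3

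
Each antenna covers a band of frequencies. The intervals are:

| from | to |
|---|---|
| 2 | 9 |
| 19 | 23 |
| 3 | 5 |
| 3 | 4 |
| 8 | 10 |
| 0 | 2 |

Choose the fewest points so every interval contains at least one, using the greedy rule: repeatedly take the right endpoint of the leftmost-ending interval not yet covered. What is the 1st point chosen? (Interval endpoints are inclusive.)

2

By right end: [0,2]  [3,4]  [3,5]  [2,9]  [8,10]  [19,23]
[0,2] uncovered → point at 2; [3,4] uncovered → point at 4; [8,10] uncovered → point at 10; [19,23] uncovered → point at 23.
Points: 2, 4, 10, 23 (4 total).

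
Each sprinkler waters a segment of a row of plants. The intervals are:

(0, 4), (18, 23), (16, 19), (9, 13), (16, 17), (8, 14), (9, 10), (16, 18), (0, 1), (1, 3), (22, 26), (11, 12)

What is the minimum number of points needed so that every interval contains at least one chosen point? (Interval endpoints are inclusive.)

Sort by right endpoint; whenever an interval is uncovered, place a point at its right end.
By right end: [0,1]  [1,3]  [0,4]  [9,10]  [11,12]  [9,13]  [8,14]  [16,17]  [16,18]  [16,19]  [18,23]  [22,26]
[0,1] uncovered → point at 1; [9,10] uncovered → point at 10; [11,12] uncovered → point at 12; [16,17] uncovered → point at 17; [18,23] uncovered → point at 23.
Points: 1, 10, 12, 17, 23 (5 total).

5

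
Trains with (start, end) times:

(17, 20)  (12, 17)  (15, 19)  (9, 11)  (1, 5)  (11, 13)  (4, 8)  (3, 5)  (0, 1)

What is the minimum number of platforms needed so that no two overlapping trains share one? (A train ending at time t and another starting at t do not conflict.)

3

The answer is the maximum number of intervals overlapping at any instant.
starts: [0, 1, 3, 4, 9, 11, 12, 15, 17]
ends:   [1, 5, 5, 8, 11, 13, 17, 19, 20]
s0→1 e1→0 s1→1 s3→2 s4→3  — peak 3.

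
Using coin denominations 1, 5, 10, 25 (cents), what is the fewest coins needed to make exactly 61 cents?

4

61 − 2×25→11 − 1×10→1 − 1×1→0
Total coins = 2 + 1 + 1 = 4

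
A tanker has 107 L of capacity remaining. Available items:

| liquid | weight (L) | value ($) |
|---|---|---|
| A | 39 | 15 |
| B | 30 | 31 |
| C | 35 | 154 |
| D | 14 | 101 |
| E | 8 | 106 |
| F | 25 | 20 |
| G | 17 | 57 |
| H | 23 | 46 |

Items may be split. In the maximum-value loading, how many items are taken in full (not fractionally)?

5

Ratios (sorted): E 13.25, D 7.21, C 4.40, G 3.35, H 2.00, B 1.03, F 0.80, A 0.38
take E (8 @ 106); take D (14 @ 101); take C (35 @ 154); take G (17 @ 57); take H (23 @ 46); take 10/30 of B → 10.33. Capacity used 107/107.
5 item(s) taken whole; one partial (take 10/30 of B).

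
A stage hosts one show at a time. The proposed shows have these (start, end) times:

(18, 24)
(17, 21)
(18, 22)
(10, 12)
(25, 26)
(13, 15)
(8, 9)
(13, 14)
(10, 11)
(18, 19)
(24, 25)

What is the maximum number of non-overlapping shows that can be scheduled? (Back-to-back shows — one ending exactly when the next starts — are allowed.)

Greedy by earliest finish: after sorting by end time, pick each interval compatible with the last pick.
By end time: (8,9), (10,11), (10,12), (13,14), (13,15), (18,19), (17,21), (18,22), (18,24), (24,25), (25,26).
Pick (8,9); next start ≥ 9 → (10,11); next start ≥ 11 → (13,14); next start ≥ 14 → (18,19); next start ≥ 19 → (24,25); next start ≥ 25 → (25,26).
Selected 6 shows.

6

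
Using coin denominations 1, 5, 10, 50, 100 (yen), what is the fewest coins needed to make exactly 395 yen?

Greedy: take as many of the largest coin as possible, then repeat with the remainder.
395 = 3×100 + 1×50 + 4×10 + 1×5
Total coins = 3 + 1 + 4 + 1 = 9

9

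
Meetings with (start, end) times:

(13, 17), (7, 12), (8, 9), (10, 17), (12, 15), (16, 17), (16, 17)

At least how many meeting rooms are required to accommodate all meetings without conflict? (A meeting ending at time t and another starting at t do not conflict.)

4

Count concurrent intervals with a sweep; the peak is the room count.
starts: [7, 8, 10, 12, 13, 16, 16]
ends:   [9, 12, 15, 17, 17, 17, 17]
s7→1 s8→2 e9→1 s10→2 e12→1 s12→2 s13→3 e15→2 s16→3 s16→4  — peak 4.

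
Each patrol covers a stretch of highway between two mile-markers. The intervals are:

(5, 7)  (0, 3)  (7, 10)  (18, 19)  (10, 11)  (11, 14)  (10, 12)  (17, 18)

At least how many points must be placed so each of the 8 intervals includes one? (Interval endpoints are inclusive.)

4

By right end: [0,3]  [5,7]  [7,10]  [10,11]  [10,12]  [11,14]  [17,18]  [18,19]
[0,3] uncovered → point at 3; [5,7] uncovered → point at 7; [10,11] uncovered → point at 11; [17,18] uncovered → point at 18.
Points: 3, 7, 11, 18 (4 total).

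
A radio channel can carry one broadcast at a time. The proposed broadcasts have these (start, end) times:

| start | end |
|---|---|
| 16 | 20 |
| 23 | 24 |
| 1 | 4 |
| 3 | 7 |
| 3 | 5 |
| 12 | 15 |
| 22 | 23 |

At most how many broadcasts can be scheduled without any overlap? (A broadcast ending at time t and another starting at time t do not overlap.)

Greedy by earliest finish: after sorting by end time, pick each interval compatible with the last pick.
Sorted by end: (1,4)  (3,5)  (3,7)  (12,15)  (16,20)  (22,23)  (23,24)
take (1,4); skip (3,7); take (12,15); take (16,20); take (22,23); take (23,24).
Selected 5 broadcasts.

5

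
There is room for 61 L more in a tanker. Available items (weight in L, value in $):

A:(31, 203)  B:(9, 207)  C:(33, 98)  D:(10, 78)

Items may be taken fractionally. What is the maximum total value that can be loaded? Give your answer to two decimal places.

520.67

Sort by value per unit weight and fill in that order.
Ratios (sorted): B 23.00, D 7.80, A 6.55, C 2.97
take B (9 @ 207); take D (10 @ 78); take A (31 @ 203); take 11/33 of C → 32.67. Capacity used 61/61.
Total value = 520.67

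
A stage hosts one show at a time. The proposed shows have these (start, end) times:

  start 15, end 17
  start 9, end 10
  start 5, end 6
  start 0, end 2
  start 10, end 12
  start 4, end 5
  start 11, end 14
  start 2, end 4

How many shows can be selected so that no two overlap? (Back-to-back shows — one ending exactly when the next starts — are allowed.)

7

Order by finish time; keep every interval that doesn't clash with the previous kept one.
By end time: (0,2), (2,4), (4,5), (5,6), (9,10), (10,12), (11,14), (15,17).
Pick (0,2); next start ≥ 2 → (2,4); next start ≥ 4 → (4,5); next start ≥ 5 → (5,6); next start ≥ 6 → (9,10); next start ≥ 10 → (10,12); next start ≥ 12 → (15,17).
Selected 7 shows.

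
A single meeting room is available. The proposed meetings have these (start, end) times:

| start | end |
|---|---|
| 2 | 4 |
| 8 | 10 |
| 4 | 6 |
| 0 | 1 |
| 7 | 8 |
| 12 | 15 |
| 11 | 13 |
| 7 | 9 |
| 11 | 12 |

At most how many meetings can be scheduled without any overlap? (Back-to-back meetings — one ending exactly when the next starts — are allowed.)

7

By end time: (0,1), (2,4), (4,6), (7,8), (7,9), (8,10), (11,12), (11,13), (12,15).
Pick (0,1); next start ≥ 1 → (2,4); next start ≥ 4 → (4,6); next start ≥ 6 → (7,8); next start ≥ 8 → (8,10); next start ≥ 10 → (11,12); next start ≥ 12 → (12,15).
Selected 7 meetings.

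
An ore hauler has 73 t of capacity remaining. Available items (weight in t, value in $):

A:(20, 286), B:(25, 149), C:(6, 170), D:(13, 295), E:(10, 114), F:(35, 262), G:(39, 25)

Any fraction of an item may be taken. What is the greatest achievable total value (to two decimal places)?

Greedy by value/weight ratio, highest first.
Ratios (sorted): C 28.33, D 22.69, A 14.30, E 11.40, F 7.49, B 5.96, G 0.64
take C (6 @ 170); take D (13 @ 295); take A (20 @ 286); take E (10 @ 114); take 24/35 of F → 179.66. Capacity used 73/73.
Total value = 1044.66

1044.66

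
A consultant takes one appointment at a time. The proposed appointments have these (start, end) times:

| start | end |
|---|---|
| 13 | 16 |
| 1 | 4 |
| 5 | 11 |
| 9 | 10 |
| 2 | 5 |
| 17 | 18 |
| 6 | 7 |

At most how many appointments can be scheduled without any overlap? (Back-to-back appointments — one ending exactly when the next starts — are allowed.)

By end time: (1,4), (2,5), (6,7), (9,10), (5,11), (13,16), (17,18).
Pick (1,4); next start ≥ 4 → (6,7); next start ≥ 7 → (9,10); next start ≥ 10 → (13,16); next start ≥ 16 → (17,18).
Selected 5 appointments.

5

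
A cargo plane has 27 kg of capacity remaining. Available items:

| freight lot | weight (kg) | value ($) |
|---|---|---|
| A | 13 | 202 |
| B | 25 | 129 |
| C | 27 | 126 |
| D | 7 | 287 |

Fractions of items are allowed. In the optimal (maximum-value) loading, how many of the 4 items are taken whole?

Sort by value per unit weight and fill in that order.
Order: D (287/7=41.00) > A (202/13=15.54) > B (129/25=5.16) > C (126/27=4.67)
Fill: take D (7 @ 287) → take A (13 @ 202) → take 7/25 of B → 36.12; 27/27 used.
2 item(s) taken whole; one partial (take 7/25 of B).

2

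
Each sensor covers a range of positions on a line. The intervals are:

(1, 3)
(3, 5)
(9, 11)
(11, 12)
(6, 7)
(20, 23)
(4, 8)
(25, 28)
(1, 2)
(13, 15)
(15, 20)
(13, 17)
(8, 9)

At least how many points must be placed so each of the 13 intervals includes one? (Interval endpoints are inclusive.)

By right end: [1,2]  [1,3]  [3,5]  [6,7]  [4,8]  [8,9]  [9,11]  [11,12]  [13,15]  [13,17]  [15,20]  [20,23]  [25,28]
[1,2] uncovered → point at 2; [3,5] uncovered → point at 5; [6,7] uncovered → point at 7; [8,9] uncovered → point at 9; [11,12] uncovered → point at 12; [13,15] uncovered → point at 15; [20,23] uncovered → point at 23; [25,28] uncovered → point at 28.
Points: 2, 5, 7, 9, 12, 15, 23, 28 (8 total).

8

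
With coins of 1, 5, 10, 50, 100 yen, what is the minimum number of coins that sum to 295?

8

295 − 2×100→95 − 1×50→45 − 4×10→5 − 1×5→0
Total coins = 2 + 1 + 4 + 1 = 8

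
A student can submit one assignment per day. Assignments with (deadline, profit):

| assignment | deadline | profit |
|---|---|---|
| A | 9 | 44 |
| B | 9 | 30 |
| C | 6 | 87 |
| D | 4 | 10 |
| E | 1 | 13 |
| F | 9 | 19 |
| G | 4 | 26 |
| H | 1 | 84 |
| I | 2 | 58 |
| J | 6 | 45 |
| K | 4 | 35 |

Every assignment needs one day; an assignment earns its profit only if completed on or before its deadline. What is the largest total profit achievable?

By profit: C(d6,87), H(d1,84), I(d2,58), J(d6,45), A(d9,44), K(d4,35), B(d9,30), G(d4,26), F(d9,19), E(d1,13), D(d4,10)
C→slot 6; H→slot 1; I→slot 2; J→slot 5; A→slot 9; K→slot 4; B→slot 8; G→slot 3; F→slot 7; E skipped; D skipped.
Profit = 84 + 58 + 26 + 35 + 45 + 87 + 19 + 30 + 44 = 428

428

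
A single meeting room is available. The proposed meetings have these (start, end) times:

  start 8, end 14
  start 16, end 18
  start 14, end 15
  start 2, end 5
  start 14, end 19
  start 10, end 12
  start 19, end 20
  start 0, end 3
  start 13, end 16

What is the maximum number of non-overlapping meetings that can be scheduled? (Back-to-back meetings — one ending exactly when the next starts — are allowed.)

5

By end time: (0,3), (2,5), (10,12), (8,14), (14,15), (13,16), (16,18), (14,19), (19,20).
Pick (0,3); next start ≥ 3 → (10,12); next start ≥ 12 → (14,15); next start ≥ 15 → (16,18); next start ≥ 18 → (19,20).
Selected 5 meetings.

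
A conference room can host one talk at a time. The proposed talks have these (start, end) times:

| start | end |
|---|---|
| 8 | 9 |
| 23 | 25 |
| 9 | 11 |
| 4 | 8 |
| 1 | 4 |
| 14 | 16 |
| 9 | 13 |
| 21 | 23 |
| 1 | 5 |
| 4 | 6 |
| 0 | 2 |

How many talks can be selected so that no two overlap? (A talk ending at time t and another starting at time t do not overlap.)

7

Sort by end time and greedily take each interval whose start is ≥ the last chosen end.
By end time: (0,2), (1,4), (1,5), (4,6), (4,8), (8,9), (9,11), (9,13), (14,16), (21,23), (23,25).
Pick (0,2); next start ≥ 2 → (4,6); next start ≥ 6 → (8,9); next start ≥ 9 → (9,11); next start ≥ 11 → (14,16); next start ≥ 16 → (21,23); next start ≥ 23 → (23,25).
Selected 7 talks.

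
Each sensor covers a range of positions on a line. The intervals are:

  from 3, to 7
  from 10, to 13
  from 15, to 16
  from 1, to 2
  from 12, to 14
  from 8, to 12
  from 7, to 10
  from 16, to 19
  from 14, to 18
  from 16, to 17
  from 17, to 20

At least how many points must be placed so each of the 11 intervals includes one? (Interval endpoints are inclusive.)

By right end: [1,2]  [3,7]  [7,10]  [8,12]  [10,13]  [12,14]  [15,16]  [16,17]  [14,18]  [16,19]  [17,20]
[1,2] uncovered → point at 2; [3,7] uncovered → point at 7; [8,12] uncovered → point at 12; [15,16] uncovered → point at 16; [17,20] uncovered → point at 20.
Points: 2, 7, 12, 16, 20 (5 total).

5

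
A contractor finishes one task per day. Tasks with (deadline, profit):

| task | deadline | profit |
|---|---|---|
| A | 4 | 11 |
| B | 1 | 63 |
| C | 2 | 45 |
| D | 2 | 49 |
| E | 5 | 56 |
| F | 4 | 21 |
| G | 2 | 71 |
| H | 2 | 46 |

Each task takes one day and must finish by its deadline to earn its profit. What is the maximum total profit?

222

Profit order: G=71 B=63 E=56 D=49 H=46 C=45 F=21 A=11
Assign: G→slot 2, B→slot 1, E→slot 5, D skipped, H skipped, C skipped, F→slot 4, A→slot 3.
Slots: [1:B] [2:G] [3:A] [4:F] [5:E]
Profit = 63 + 71 + 11 + 21 + 56 = 222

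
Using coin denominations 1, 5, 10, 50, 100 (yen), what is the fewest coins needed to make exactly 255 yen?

255 − 2×100→55 − 1×50→5 − 1×5→0
Total coins = 2 + 1 + 1 = 4

4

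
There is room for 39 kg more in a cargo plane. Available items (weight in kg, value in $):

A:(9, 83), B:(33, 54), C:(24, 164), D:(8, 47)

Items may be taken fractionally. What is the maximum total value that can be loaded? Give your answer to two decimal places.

Sort by value per unit weight and fill in that order.
Order: A (83/9=9.22) > C (164/24=6.83) > D (47/8=5.88) > B (54/33=1.64)
Fill: take A (9 @ 83) → take C (24 @ 164) → take 6/8 of D → 35.25; 39/39 used.
Total value = 282.25

282.25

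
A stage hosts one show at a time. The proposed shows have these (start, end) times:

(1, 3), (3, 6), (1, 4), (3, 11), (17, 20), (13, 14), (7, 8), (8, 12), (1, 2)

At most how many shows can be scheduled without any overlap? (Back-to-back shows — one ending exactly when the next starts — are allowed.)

By end time: (1,2), (1,3), (1,4), (3,6), (7,8), (3,11), (8,12), (13,14), (17,20).
Pick (1,2); next start ≥ 2 → (3,6); next start ≥ 6 → (7,8); next start ≥ 8 → (8,12); next start ≥ 12 → (13,14); next start ≥ 14 → (17,20).
Selected 6 shows.

6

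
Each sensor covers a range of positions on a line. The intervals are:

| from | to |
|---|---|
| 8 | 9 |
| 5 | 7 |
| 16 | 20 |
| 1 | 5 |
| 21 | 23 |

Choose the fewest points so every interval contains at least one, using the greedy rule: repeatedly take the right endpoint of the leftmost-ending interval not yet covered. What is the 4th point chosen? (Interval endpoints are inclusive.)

Process intervals by earliest right end; each time one isn't hit yet, stab at its right endpoint.
By right end: [1,5]  [5,7]  [8,9]  [16,20]  [21,23]
[1,5] uncovered → point at 5; [8,9] uncovered → point at 9; [16,20] uncovered → point at 20; [21,23] uncovered → point at 23.
Points: 5, 9, 20, 23 (4 total).

23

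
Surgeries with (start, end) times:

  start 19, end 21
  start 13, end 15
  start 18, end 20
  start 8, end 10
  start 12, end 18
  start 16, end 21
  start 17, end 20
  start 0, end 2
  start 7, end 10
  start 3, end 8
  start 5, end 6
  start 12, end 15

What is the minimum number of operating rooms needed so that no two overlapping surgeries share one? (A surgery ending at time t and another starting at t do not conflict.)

4

Count concurrent intervals with a sweep; the peak is the room count.
starts: [0, 3, 5, 7, 8, 12, 12, 13, 16, 17, 18, 19]
ends:   [2, 6, 8, 10, 10, 15, 15, 18, 20, 20, 21, 21]
s0→1 e2→0 s3→1 s5→2 e6→1 s7→2 e8→1 s8→2 e10→1 e10→0 s12→1 s12→2 s13→3 e15→2 e15→1 s16→2 s17→3 e18→2 s18→3 s19→4  — peak 4.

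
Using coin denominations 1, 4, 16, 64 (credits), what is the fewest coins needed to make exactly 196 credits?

4

Use the largest denomination that fits, subtract, and repeat.
196 = 3×64 + 1×4
Total coins = 3 + 1 = 4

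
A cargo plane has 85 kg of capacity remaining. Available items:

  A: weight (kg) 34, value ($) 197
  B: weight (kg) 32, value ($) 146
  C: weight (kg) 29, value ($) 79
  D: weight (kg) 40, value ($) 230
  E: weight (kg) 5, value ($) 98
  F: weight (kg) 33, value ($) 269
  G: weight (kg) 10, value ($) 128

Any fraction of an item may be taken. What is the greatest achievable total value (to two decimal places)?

Sort by value per unit weight and fill in that order.
Ratios (sorted): E 19.60, G 12.80, F 8.15, A 5.79, D 5.75, B 4.56, C 2.72
take E (5 @ 98); take G (10 @ 128); take F (33 @ 269); take A (34 @ 197); take 3/40 of D → 17.25. Capacity used 85/85.
Total value = 709.25

709.25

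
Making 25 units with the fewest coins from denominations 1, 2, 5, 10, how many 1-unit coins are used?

0

25 = 2×10 + 1×5
Count of 1: 0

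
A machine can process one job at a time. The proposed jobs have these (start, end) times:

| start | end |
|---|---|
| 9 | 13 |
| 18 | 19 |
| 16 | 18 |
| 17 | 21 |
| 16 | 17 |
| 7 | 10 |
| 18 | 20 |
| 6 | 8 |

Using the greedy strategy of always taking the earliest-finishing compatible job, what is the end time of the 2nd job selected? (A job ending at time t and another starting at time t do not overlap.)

13

Sort by end time and greedily take each interval whose start is ≥ the last chosen end.
Sorted by end: (6,8)  (7,10)  (9,13)  (16,17)  (16,18)  (18,19)  (18,20)  (17,21)
take (6,8); take (9,13); take (16,17); take (18,19).
Selected: (6,8) (9,13) (16,17) (18,19)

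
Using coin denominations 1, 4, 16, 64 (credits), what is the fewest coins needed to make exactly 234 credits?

234 − 3×64→42 − 2×16→10 − 2×4→2 − 2×1→0
Total coins = 3 + 2 + 2 + 2 = 9

9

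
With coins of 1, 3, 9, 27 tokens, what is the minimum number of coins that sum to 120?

6

Greedy: take as many of the largest coin as possible, then repeat with the remainder.
120 − 4×27→12 − 1×9→3 − 1×3→0
Total coins = 4 + 1 + 1 = 6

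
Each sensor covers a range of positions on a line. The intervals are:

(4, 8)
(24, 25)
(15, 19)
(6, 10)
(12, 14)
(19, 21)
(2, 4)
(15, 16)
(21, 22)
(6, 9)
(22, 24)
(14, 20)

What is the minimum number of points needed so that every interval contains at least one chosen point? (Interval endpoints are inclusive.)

6

By right end: [2,4]  [4,8]  [6,9]  [6,10]  [12,14]  [15,16]  [15,19]  [14,20]  [19,21]  [21,22]  [22,24]  [24,25]
[2,4] uncovered → point at 4; [6,9] uncovered → point at 9; [12,14] uncovered → point at 14; [15,16] uncovered → point at 16; [19,21] uncovered → point at 21; [22,24] uncovered → point at 24.
Points: 4, 9, 14, 16, 21, 24 (6 total).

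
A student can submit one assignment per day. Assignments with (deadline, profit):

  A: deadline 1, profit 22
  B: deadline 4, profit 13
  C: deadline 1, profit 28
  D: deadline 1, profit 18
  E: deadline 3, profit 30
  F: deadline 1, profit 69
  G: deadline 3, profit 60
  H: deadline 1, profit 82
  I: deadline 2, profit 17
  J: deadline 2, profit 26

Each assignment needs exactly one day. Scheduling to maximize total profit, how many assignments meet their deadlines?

4

By profit: H(d1,82), F(d1,69), G(d3,60), E(d3,30), C(d1,28), J(d2,26), A(d1,22), D(d1,18), I(d2,17), B(d4,13)
H→slot 1; F skipped; G→slot 3; E→slot 2; C skipped; J skipped; A skipped; D skipped; I skipped; B→slot 4.
4 of 10 scheduled.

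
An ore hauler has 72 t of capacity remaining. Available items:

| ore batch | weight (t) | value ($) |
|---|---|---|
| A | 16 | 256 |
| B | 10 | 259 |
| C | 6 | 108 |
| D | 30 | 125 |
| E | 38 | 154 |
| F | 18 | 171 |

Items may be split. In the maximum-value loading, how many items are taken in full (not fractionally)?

4

Ratios (sorted): B 25.90, C 18.00, A 16.00, F 9.50, D 4.17, E 4.05
take B (10 @ 259); take C (6 @ 108); take A (16 @ 256); take F (18 @ 171); take 22/30 of D → 91.67. Capacity used 72/72.
4 item(s) taken whole; one partial (take 22/30 of D).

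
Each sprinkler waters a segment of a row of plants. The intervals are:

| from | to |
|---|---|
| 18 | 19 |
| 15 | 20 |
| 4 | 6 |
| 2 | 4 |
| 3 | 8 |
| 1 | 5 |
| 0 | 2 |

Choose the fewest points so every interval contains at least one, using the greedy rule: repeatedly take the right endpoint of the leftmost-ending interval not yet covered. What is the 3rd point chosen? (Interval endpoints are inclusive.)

Sorted: [0,2] [2,4] [1,5] [4,6] [3,8] [18,19] [15,20]
{[0,2],[2,4],[1,5]} hit by 2; {[4,6],[3,8]} hit by 6; {[18,19],[15,20]} hit by 19.
Points: 2, 6, 19 (3 total).

19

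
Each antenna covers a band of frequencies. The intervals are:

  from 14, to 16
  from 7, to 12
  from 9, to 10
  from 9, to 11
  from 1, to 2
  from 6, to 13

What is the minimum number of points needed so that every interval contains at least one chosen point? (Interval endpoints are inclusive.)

Process intervals by earliest right end; each time one isn't hit yet, stab at its right endpoint.
Sorted: [1,2] [9,10] [9,11] [7,12] [6,13] [14,16]
{[1,2]} hit by 2; {[9,10],[9,11],[7,12],[6,13]} hit by 10; {[14,16]} hit by 16.
Points: 2, 10, 16 (3 total).

3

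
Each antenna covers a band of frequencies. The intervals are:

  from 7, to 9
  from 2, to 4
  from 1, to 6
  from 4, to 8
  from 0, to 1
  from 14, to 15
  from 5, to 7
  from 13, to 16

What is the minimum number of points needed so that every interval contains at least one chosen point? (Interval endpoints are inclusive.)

4

By right end: [0,1]  [2,4]  [1,6]  [5,7]  [4,8]  [7,9]  [14,15]  [13,16]
[0,1] uncovered → point at 1; [2,4] uncovered → point at 4; [5,7] uncovered → point at 7; [14,15] uncovered → point at 15.
Points: 1, 4, 7, 15 (4 total).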